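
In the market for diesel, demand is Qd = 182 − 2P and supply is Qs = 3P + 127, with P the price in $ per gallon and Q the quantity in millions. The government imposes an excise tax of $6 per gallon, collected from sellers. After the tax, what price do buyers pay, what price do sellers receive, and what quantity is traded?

Buyers pay $14.6; sellers receive $8.6; quantity = 152.8.

Without the tax, 182 − 2P = 3P + 127 gives 5P = 55, so P* = $11 and Q* = 160.
With the tax collected from sellers, supply shifts: Qs = 3(P − 6) + 127.
New equilibrium: buyers pay $14.6, sellers receive $8.6, Q = 152.8. (Wedge: Pb − Ps = 6.)
The less price-elastic side of the market bears the larger share of a per-unit tax.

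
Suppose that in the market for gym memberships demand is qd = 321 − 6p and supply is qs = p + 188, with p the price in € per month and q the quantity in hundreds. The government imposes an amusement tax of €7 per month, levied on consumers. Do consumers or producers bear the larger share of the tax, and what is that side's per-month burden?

Producers bear the larger share: €6 per month.

Without the tax, 321 − 6p = p + 188 gives 7p = 133, so p* = €19 and q* = 207.
With the tax collected from consumers, demand (in seller-price terms) shifts: qd = 321 − 6(p + 7).
New equilibrium: consumers pay €20, producers receive €13, q = 201. (Wedge: pb − ps = 7.)
Per-month burden: consumers €1, producers €6.
Producers take the larger share because supply is less price-elastic here (demand slope 6 vs supply slope 1).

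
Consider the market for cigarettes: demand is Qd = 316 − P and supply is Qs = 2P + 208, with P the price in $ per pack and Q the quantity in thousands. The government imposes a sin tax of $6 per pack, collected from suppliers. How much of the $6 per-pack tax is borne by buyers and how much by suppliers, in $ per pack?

Buyers bear $4 per pack; suppliers bear $2 per pack.

Without the tax, 316 − P = 2P + 208 gives 3P = 108, so P* = $36 and Q* = 280.
With the tax collected from suppliers, supply shifts: Qs = 2(P − 6) + 208.
New equilibrium: buyers pay $40, suppliers receive $34, Q = 276. (Wedge: Pb − Ps = 6.)
Burden on buyers: $4; on suppliers: $2. (They sum to $6.)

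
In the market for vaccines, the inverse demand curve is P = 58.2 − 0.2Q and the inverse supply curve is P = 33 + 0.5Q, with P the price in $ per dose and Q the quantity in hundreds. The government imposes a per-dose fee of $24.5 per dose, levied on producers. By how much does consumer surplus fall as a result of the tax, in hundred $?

Consumer surplus falls by $129.5 hundred.

Inverting to Q(P) form: Qd = 291 − 5P; Qs = 2P − 66.
Without the tax, 291 − 5P = 2P − 66 gives 7P = 357, so P* = $51 and Q* = 36.
With the tax collected from producers, supply shifts: Qs = 2(P − 24.5) − 66.
New equilibrium: buyers pay $58, producers receive $33.5, Q = 1. (Wedge: Pb − Ps = 24.5.)
ΔCS is the trapezoid between Q = 1 and Q = 36 of height $7: ½ · (36 + 1) · 7 = $129.5.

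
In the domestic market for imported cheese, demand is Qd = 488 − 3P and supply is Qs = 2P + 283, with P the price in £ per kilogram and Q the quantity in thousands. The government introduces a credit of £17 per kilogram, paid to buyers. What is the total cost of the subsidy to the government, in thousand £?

Government outlay = £6551.8 thousand.

Before the subsidy: set 488 − 3P = 2P + 283 → P* = £41, Q* = 365.
With a per-unit subsidy paid to buyers, each effectively pays P − 17, so demand becomes Qd = 488 − 3(P − 17).
Solving gives Q = 385.4 with buyers paying £34.2 and sellers receiving £51.2 (the £17 wedge).
Outlay = t · Q = 17 · 385.4 = £6551.8.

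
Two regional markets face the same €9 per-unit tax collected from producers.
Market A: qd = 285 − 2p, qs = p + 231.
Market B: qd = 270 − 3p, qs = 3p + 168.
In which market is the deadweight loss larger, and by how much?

Market B, by €33.75.

Market A: pre-tax p* = €18, q* = 249; post-tax q = 243; deadweight loss = €27.
Market B: pre-tax p* = €17, q* = 219; post-tax q = 205.5; deadweight loss = €60.75.
Difference: €27 vs €60.75 → market B is larger by €33.75.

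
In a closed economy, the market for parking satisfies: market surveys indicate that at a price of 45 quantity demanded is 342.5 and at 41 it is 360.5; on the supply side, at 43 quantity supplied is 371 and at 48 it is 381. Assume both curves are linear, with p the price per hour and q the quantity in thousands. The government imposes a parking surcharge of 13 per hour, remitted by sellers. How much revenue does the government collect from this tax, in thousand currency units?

Tax revenue = 4511 thousand.

Demand slope: (360.5 − 342.5)/(41 − 45) = -4.5, so qd = 545 − 4.5p.
Supply slope: (381 − 371)/(48 − 43) = 2, so qs = 2p + 285.
Before the tax: set 545 − 4.5p = 2p + 285 → p* = 40, q* = 365.
With the tax collected from sellers, supply shifts: qs = 2(p − 13) + 285.
Solving gives q = 347 with buyers paying 44 and sellers receiving 31 (the 13 wedge).
Revenue = t · Q = 13 · 347 = 4511.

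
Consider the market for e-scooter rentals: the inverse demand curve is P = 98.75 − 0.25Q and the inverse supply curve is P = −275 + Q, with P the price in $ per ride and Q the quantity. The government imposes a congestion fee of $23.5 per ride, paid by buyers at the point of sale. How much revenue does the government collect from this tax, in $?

Rewrite in direct form: Qd = 395 − 4P and Qs = P + 275.
Without the tax, 395 − 4P = P + 275 gives 5P = 120, so P* = $24 and Q* = 299.
With the tax collected from buyers, demand (in seller-price terms) shifts: Qd = 395 − 4(P + 23.5).
Solving gives Q = 280.2 with buyers paying $28.7 and producers receiving $5.2 (the $23.5 wedge).
Revenue = t · Q = 23.5 · 280.2 = $6584.7.

Tax revenue = $6584.7.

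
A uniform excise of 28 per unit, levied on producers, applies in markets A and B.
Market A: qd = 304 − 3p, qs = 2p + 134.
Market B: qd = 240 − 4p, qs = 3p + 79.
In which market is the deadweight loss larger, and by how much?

Market B, by 201.6.

Market A: pre-tax p* = 34, q* = 202; post-tax q = 168.4; deadweight loss = 470.4.
Market B: pre-tax p* = 23, q* = 148; post-tax q = 100; deadweight loss = 672.
Difference: 470.4 vs 672 → market B is larger by 201.6.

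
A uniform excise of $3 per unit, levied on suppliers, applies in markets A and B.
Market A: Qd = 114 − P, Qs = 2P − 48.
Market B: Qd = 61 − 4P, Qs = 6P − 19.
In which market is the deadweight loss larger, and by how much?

Market A: pre-tax P* = $54, Q* = 60; post-tax Q = 58; deadweight loss = $3.
Market B: pre-tax P* = $8, Q* = 29; post-tax Q = 21.8; deadweight loss = $10.8.
Difference: $3 vs $10.8 → market B is larger by $7.8.

Market B, by $7.8.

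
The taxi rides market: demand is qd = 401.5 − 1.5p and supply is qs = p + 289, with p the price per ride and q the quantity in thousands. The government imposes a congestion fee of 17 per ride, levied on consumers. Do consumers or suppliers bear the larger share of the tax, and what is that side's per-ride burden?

Without the tax, 401.5 − 1.5p = p + 289 gives 2.5p = 112.5, so p* = 45 and q* = 334.
With the tax collected from consumers, demand (in seller-price terms) shifts: qd = 401.5 − 1.5(p + 17).
Solving gives q = 323.8 with consumers paying 51.8 and suppliers receiving 34.8 (the 17 wedge).
Per-ride burden: consumers 6.8, suppliers 10.2.
Suppliers take the larger share because supply is less price-elastic here (demand slope 1.5 vs supply slope 1).

Suppliers bear the larger share: 10.2 per ride.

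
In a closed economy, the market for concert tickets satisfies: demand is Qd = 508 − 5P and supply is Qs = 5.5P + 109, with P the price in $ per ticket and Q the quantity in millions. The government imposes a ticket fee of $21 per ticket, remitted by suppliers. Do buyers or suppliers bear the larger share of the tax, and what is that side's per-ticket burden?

Before the tax: set 508 − 5P = 5.5P + 109 → P* = $38, Q* = 318.
With the tax collected from suppliers, supply shifts: Qs = 5.5(P − 21) + 109.
New equilibrium: buyers pay $49, suppliers receive $28, Q = 263. (Wedge: Pb − Ps = 21.)
Per-ticket burden: buyers $11, suppliers $10.
Buyers take the larger share because demand is less price-elastic here (demand slope 5 vs supply slope 5.5).
The less price-elastic side of the market bears the larger share of a per-unit tax.

Buyers bear the larger share: $11 per ticket.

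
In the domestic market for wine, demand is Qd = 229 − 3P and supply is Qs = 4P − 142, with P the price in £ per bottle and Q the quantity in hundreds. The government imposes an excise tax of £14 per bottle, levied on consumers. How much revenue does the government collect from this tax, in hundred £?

Before the tax: set 229 − 3P = 4P − 142 → P* = £53, Q* = 70.
With the tax collected from consumers, demand (in seller-price terms) shifts: Qd = 229 − 3(P + 14).
New equilibrium: consumers pay £61, sellers receive £47, Q = 46. (Wedge: Pb − Ps = 14.)
Revenue = t · Q = 14 · 46 = £644.

Tax revenue = £644 hundred.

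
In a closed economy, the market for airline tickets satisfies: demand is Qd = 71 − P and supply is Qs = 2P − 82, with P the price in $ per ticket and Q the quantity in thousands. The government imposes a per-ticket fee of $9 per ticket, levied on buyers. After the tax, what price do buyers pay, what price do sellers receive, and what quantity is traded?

Buyers pay $57; sellers receive $48; quantity = 14.

Before the tax: set 71 − P = 2P − 82 → P* = $51, Q* = 20.
With the tax collected from buyers, demand (in seller-price terms) shifts: Qd = 71 − (P + 9).
Solving gives Q = 14 with buyers paying $57 and sellers receiving $48 (the $9 wedge).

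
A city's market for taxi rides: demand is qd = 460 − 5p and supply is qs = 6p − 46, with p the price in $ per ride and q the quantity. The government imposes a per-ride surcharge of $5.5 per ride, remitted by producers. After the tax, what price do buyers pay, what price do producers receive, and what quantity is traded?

Buyers pay $49; producers receive $43.5; quantity = 215.

Before the tax: set 460 − 5p = 6p − 46 → p* = $46, q* = 230.
With the tax collected from producers, supply shifts: qs = 6(p − 5.5) − 46.
Solving gives q = 215 with buyers paying $49 and producers receiving $43.5 (the $5.5 wedge).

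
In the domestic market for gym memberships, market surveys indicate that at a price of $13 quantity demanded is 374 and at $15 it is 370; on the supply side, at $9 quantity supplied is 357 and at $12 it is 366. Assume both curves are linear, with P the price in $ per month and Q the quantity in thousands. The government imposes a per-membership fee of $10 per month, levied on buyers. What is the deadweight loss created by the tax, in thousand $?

Demand slope: (370 − 374)/(15 − 13) = -2, so Qd = 400 − 2P.
Supply slope: (366 − 357)/(12 − 9) = 3, so Qs = 3P + 330.
Without the tax, 400 − 2P = 3P + 330 gives 5P = 70, so P* = $14 and Q* = 372.
With the tax collected from buyers, demand (in seller-price terms) shifts: Qd = 400 − 2(P + 10).
New equilibrium: buyers pay $20, sellers receive $10, Q = 360. (Wedge: Pb − Ps = 10.)
Quantity falls by |ΔQ| = |372 − 360| = 12.
DWL = ½ · t · |ΔQ| = ½ · 10 · 12 = $60.

Deadweight loss = $60 thousand.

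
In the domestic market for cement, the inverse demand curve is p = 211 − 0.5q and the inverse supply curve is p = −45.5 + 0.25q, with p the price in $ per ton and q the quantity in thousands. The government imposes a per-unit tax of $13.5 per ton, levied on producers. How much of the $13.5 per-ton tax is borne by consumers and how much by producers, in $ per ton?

Inverting to q(p) form: qd = 422 − 2p; qs = 4p + 182.
Before the tax: set 422 − 2p = 4p + 182 → p* = $40, q* = 342.
With the tax collected from producers, supply shifts: qs = 4(p − 13.5) + 182.
New equilibrium: consumers pay $49, producers receive $35.5, q = 324. (Wedge: pb − ps = 13.5.)
Burden on consumers: $9; on producers: $4.5. (They sum to $13.5.)
The less price-elastic side of the market bears the larger share of a per-unit tax.

Consumers bear $9 per ton; producers bear $4.5 per ton.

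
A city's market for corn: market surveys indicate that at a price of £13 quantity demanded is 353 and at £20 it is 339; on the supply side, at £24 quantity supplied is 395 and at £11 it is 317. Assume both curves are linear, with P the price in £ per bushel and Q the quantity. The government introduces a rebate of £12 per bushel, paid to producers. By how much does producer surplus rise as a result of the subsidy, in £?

Demand slope: (339 − 353)/(20 − 13) = -2, so Qd = 379 − 2P.
Supply slope: (317 − 395)/(11 − 24) = 6, so Qs = 6P + 251.
Without the subsidy, 379 − 2P = 6P + 251 gives 8P = 128, so P* = £16 and Q* = 347.
With a per-unit subsidy paid to producers, each receives P + 12 per unit sold, so supply becomes Qs = 6(P + 12) + 251.
New equilibrium: consumers pay £7, producers receive £19, Q = 365. (Wedge: Pb − Ps = −12.)
ΔPS is the trapezoid between Q = 365 and Q = 347 of height £3: ½ · (347 + 365) · 3 = £1068.

Producer surplus rises by £1068.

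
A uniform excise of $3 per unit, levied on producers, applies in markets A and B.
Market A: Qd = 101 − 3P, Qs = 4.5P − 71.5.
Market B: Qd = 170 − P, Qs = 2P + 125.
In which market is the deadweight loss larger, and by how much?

Market A, by $5.1.

Market A: pre-tax P* = $23, Q* = 32; post-tax Q = 26.6; deadweight loss = $8.1.
Market B: pre-tax P* = $15, Q* = 155; post-tax Q = 153; deadweight loss = $3.
Difference: $8.1 vs $3 → market A is larger by $5.1.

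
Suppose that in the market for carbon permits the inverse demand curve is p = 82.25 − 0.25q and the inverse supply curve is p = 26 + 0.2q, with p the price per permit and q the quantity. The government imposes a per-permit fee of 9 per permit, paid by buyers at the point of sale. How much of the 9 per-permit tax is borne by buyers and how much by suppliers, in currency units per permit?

Buyers bear 5 per permit; suppliers bear 4 per permit.

Rewrite in direct form: qd = 329 − 4p and qs = 5p − 130.
Without the tax, 329 − 4p = 5p − 130 gives 9p = 459, so p* = 51 and q* = 125.
With the tax collected from buyers, demand (in seller-price terms) shifts: qd = 329 − 4(p + 9).
New equilibrium: buyers pay 56, suppliers receive 47, q = 105. (Wedge: pb − ps = 9.)
Burden on buyers: 5; on suppliers: 4. (They sum to 9.)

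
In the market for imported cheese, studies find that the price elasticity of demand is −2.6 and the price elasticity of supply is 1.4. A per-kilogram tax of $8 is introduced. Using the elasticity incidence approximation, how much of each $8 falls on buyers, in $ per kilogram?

Incidence ratio: buyers' share ≈ εs / (εs + |εd|) = 1.4 / (1.4 + 2.6) = 0.35.
So buyers bear ≈ 0.35 × $8 = $2.8; suppliers bear $5.2.

Buyers bear ≈ $2.8 per kilogram.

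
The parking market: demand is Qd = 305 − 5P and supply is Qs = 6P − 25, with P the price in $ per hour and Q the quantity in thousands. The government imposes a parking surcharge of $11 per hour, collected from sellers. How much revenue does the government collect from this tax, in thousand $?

Without the tax, 305 − 5P = 6P − 25 gives 11P = 330, so P* = $30 and Q* = 155.
With the tax collected from sellers, supply shifts: Qs = 6(P − 11) − 25.
Solving gives Q = 125 with consumers paying $36 and sellers receiving $25 (the $11 wedge).
Revenue = t · Q = 11 · 125 = $1375.

Tax revenue = $1375 thousand.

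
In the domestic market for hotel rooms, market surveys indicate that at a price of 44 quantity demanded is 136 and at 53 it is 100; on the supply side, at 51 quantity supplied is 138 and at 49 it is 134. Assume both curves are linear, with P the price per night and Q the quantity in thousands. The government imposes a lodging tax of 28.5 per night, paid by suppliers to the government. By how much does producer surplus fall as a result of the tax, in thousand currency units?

Demand slope: (100 − 136)/(53 − 44) = -4, so Qd = 312 − 4P.
Supply slope: (134 − 138)/(49 − 51) = 2, so Qs = 2P + 36.
Without the tax, 312 − 4P = 2P + 36 gives 6P = 276, so P* = 46 and Q* = 128.
With the tax collected from suppliers, supply shifts: Qs = 2(P − 28.5) + 36.
Solving gives Q = 90 with buyers paying 55.5 and suppliers receiving 27 (the 28.5 wedge).
ΔPS is the trapezoid between Q = 90 and Q = 128 of height 19: ½ · (128 + 90) · 19 = 2071.

Producer surplus falls by 2071 thousand.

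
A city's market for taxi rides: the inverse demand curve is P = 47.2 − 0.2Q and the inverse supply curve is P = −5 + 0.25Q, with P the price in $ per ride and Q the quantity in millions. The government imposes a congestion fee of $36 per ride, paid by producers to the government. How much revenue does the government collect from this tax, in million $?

Tax revenue = $1296 million.

Inverting to Q(P) form: Qd = 236 − 5P; Qs = 4P + 20.
Without the tax, 236 − 5P = 4P + 20 gives 9P = 216, so P* = $24 and Q* = 116.
With the tax collected from producers, supply shifts: Qs = 4(P − 36) + 20.
New equilibrium: buyers pay $40, producers receive $4, Q = 36. (Wedge: Pb − Ps = 36.)
Revenue = t · Q = 36 · 36 = $1296.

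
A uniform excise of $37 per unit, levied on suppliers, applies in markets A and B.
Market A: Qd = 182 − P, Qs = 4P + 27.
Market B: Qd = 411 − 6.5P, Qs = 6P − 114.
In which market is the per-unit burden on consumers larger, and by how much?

Market A: pre-tax P* = $31, Q* = 151; post-tax Q = 121.4; per-unit burden on consumers = $29.6.
Market B: pre-tax P* = $42, Q* = 138; post-tax Q = 22.56; per-unit burden on consumers = $17.76.
Difference: $29.6 vs $17.76 → market A is larger by $11.84.

Market A, by $11.84.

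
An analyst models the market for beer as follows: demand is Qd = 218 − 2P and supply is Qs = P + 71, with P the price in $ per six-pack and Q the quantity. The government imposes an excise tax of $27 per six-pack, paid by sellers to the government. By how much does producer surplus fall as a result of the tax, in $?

Producer surplus falls by $1998.

Without the tax, 218 − 2P = P + 71 gives 3P = 147, so P* = $49 and Q* = 120.
With the tax collected from sellers, supply shifts: Qs = (P − 27) + 71.
New equilibrium: consumers pay $58, sellers receive $31, Q = 102. (Wedge: Pb − Ps = 27.)
ΔPS is the trapezoid between Q = 102 and Q = 120 of height $18: ½ · (120 + 102) · 18 = $1998.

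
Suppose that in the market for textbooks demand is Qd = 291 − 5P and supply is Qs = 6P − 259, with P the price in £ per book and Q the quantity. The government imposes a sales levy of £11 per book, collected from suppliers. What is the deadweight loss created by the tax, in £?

Before the tax: set 291 − 5P = 6P − 259 → P* = £50, Q* = 41.
With the tax collected from suppliers, supply shifts: Qs = 6(P − 11) − 259.
Solving gives Q = 11 with buyers paying £56 and suppliers receiving £45 (the £11 wedge).
Quantity falls by |ΔQ| = |41 − 11| = 30.
DWL = ½ · t · |ΔQ| = ½ · 11 · 30 = £165.

Deadweight loss = £165.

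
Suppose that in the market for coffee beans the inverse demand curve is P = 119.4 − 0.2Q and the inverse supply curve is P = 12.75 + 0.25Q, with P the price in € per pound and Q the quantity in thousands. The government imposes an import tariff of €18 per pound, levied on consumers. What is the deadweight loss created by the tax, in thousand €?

Deadweight loss = €360 thousand.

Rewrite in direct form: Qd = 597 − 5P and Qs = 4P − 51.
Before the tax: set 597 − 5P = 4P − 51 → P* = €72, Q* = 237.
With the tax collected from consumers, demand (in seller-price terms) shifts: Qd = 597 − 5(P + 18).
Solving gives Q = 197 with consumers paying €80 and suppliers receiving €62 (the €18 wedge).
Quantity falls by |ΔQ| = |237 − 197| = 40.
DWL = ½ · t · |ΔQ| = ½ · 18 · 40 = €360.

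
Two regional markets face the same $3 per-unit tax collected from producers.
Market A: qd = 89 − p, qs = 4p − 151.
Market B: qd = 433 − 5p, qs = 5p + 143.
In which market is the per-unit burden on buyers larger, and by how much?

Market A, by $0.9.

Market A: pre-tax p* = $48, q* = 41; post-tax q = 38.6; per-unit burden on buyers = $2.4.
Market B: pre-tax p* = $29, q* = 288; post-tax q = 280.5; per-unit burden on buyers = $1.5.
Difference: $2.4 vs $1.5 → market A is larger by $0.9.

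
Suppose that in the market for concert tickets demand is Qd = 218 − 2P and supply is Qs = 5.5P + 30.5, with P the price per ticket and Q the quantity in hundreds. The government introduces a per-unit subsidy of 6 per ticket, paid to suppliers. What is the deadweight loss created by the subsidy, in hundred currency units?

Deadweight loss = 26.4 hundred.

Without the subsidy, 218 − 2P = 5.5P + 30.5 gives 7.5P = 187.5, so P* = 25 and Q* = 168.
With a per-unit subsidy paid to suppliers, each receives P + 6 per unit sold, so supply becomes Qs = 5.5(P + 6) + 30.5.
New equilibrium: consumers pay 20.6, suppliers receive 26.6, Q = 176.8. (Wedge: Pb − Ps = −6.)
Quantity rises by |ΔQ| = |168 − 176.8| = 8.8.
DWL = ½ · t · |ΔQ| = ½ · 6 · 8.8 = 26.4.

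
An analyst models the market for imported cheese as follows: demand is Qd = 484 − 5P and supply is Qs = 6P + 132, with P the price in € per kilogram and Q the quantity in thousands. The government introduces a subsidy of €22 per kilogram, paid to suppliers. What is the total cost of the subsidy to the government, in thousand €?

Before the subsidy: set 484 − 5P = 6P + 132 → P* = €32, Q* = 324.
With a per-unit subsidy paid to suppliers, each receives P + 22 per unit sold, so supply becomes Qs = 6(P + 22) + 132.
New equilibrium: buyers pay €20, suppliers receive €42, Q = 384. (Wedge: Pb − Ps = −22.)
Outlay = t · Q = 22 · 384 = €8448.

Government outlay = €8448 thousand.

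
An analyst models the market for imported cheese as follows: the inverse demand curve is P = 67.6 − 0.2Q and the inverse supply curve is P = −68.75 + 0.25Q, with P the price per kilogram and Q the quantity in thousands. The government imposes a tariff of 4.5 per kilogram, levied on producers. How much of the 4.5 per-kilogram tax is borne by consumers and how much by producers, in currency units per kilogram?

Rewrite in direct form: Qd = 338 − 5P and Qs = 4P + 275.
Without the tax, 338 − 5P = 4P + 275 gives 9P = 63, so P* = 7 and Q* = 303.
With the tax collected from producers, supply shifts: Qs = 4(P − 4.5) + 275.
New equilibrium: consumers pay 9, producers receive 4.5, Q = 293. (Wedge: Pb − Ps = 4.5.)
Burden on consumers: 2; on producers: 2.5. (They sum to 4.5.)
The less price-elastic side of the market bears the larger share of a per-unit tax.

Consumers bear 2 per kilogram; producers bear 2.5 per kilogram.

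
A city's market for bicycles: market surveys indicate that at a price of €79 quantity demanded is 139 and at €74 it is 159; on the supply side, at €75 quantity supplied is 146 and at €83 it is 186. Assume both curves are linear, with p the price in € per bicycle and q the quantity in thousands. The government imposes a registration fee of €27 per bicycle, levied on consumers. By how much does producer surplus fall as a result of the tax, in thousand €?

Producer surplus falls by €1452 thousand.

Demand slope: (159 − 139)/(74 − 79) = -4, so qd = 455 − 4p.
Supply slope: (186 − 146)/(83 − 75) = 5, so qs = 5p − 229.
Without the tax, 455 − 4p = 5p − 229 gives 9p = 684, so p* = €76 and q* = 151.
With the tax collected from consumers, demand (in seller-price terms) shifts: qd = 455 − 4(p + 27).
New equilibrium: consumers pay €91, sellers receive €64, q = 91. (Wedge: pb − ps = 27.)
ΔPS is the trapezoid between Q = 91 and Q = 151 of height €12: ½ · (151 + 91) · 12 = €1452.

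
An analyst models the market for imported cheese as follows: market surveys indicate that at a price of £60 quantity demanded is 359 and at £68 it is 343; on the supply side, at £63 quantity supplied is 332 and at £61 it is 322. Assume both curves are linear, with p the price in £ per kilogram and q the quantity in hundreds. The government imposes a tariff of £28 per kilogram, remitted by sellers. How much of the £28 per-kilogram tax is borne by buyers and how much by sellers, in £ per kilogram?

Buyers bear £20 per kilogram; sellers bear £8 per kilogram.

Demand slope: (343 − 359)/(68 − 60) = -2, so qd = 479 − 2p.
Supply slope: (322 − 332)/(61 − 63) = 5, so qs = 5p + 17.
Without the tax, 479 − 2p = 5p + 17 gives 7p = 462, so p* = £66 and q* = 347.
With the tax collected from sellers, supply shifts: qs = 5(p − 28) + 17.
Solving gives q = 307 with buyers paying £86 and sellers receiving £58 (the £28 wedge).
Burden on buyers: £20; on sellers: £8. (They sum to £28.)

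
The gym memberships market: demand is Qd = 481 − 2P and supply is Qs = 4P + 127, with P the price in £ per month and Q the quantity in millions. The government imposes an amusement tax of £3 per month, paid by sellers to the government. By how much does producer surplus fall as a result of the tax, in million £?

Producer surplus falls by £361 million.

Before the tax: set 481 − 2P = 4P + 127 → P* = £59, Q* = 363.
With the tax collected from sellers, supply shifts: Qs = 4(P − 3) + 127.
New equilibrium: consumers pay £61, sellers receive £58, Q = 359. (Wedge: Pb − Ps = 3.)
ΔPS is the trapezoid between Q = 359 and Q = 363 of height £1: ½ · (363 + 359) · 1 = £361.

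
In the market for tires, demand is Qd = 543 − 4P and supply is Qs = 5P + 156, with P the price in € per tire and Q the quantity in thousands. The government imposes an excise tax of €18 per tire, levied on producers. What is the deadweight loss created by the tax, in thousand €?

Deadweight loss = €360 thousand.

Without the tax, 543 − 4P = 5P + 156 gives 9P = 387, so P* = €43 and Q* = 371.
With the tax collected from producers, supply shifts: Qs = 5(P − 18) + 156.
New equilibrium: buyers pay €53, producers receive €35, Q = 331. (Wedge: Pb − Ps = 18.)
Quantity falls by |ΔQ| = |371 − 331| = 40.
DWL = ½ · t · |ΔQ| = ½ · 18 · 40 = €360.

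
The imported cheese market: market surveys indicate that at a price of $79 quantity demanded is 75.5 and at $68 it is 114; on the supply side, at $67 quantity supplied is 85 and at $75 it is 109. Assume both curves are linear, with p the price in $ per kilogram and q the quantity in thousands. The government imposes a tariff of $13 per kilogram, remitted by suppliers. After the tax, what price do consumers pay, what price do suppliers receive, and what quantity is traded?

Consumers pay $78; suppliers receive $65; quantity = 79.

Demand slope: (114 − 75.5)/(68 − 79) = -3.5, so qd = 352 − 3.5p.
Supply slope: (109 − 85)/(75 − 67) = 3, so qs = 3p − 116.
Without the tax, 352 − 3.5p = 3p − 116 gives 6.5p = 468, so p* = $72 and q* = 100.
With the tax collected from suppliers, supply shifts: qs = 3(p − 13) − 116.
New equilibrium: consumers pay $78, suppliers receive $65, q = 79. (Wedge: pb − ps = 13.)
The less price-elastic side of the market bears the larger share of a per-unit tax.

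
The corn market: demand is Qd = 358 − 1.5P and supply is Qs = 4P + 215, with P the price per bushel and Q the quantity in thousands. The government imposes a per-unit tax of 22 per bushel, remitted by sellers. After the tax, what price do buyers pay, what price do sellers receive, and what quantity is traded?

Before the tax: set 358 − 1.5P = 4P + 215 → P* = 26, Q* = 319.
With the tax collected from sellers, supply shifts: Qs = 4(P − 22) + 215.
New equilibrium: buyers pay 42, sellers receive 20, Q = 295. (Wedge: Pb − Ps = 22.)

Buyers pay 42; sellers receive 20; quantity = 295.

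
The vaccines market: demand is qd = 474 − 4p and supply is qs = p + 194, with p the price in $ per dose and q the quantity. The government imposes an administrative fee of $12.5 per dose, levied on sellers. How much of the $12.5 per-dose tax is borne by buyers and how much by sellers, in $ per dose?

Buyers bear $2.5 per dose; sellers bear $10 per dose.

Before the tax: set 474 − 4p = p + 194 → p* = $56, q* = 250.
With the tax collected from sellers, supply shifts: qs = (p − 12.5) + 194.
Solving gives q = 240 with buyers paying $58.5 and sellers receiving $46 (the $12.5 wedge).
Burden on buyers: $2.5; on sellers: $10. (They sum to $12.5.)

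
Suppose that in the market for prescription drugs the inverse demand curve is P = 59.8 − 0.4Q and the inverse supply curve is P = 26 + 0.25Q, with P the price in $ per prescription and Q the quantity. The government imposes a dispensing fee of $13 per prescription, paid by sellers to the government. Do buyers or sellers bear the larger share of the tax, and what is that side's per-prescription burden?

Buyers bear the larger share: $8 per prescription.

Inverting to Q(P) form: Qd = 149.5 − 2.5P; Qs = 4P − 104.
Without the tax, 149.5 − 2.5P = 4P − 104 gives 6.5P = 253.5, so P* = $39 and Q* = 52.
With the tax collected from sellers, supply shifts: Qs = 4(P − 13) − 104.
Solving gives Q = 32 with buyers paying $47 and sellers receiving $34 (the $13 wedge).
Per-prescription burden: buyers $8, sellers $5.
Buyers take the larger share because demand is less price-elastic here (demand slope 2.5 vs supply slope 4).
The less price-elastic side of the market bears the larger share of a per-unit tax.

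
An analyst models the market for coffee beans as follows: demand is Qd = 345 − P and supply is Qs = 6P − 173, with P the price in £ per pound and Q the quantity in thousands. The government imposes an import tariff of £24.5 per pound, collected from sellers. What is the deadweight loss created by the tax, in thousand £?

Deadweight loss = £257.25 thousand.

Without the tax, 345 − P = 6P − 173 gives 7P = 518, so P* = £74 and Q* = 271.
With the tax collected from sellers, supply shifts: Qs = 6(P − 24.5) − 173.
New equilibrium: consumers pay £95, sellers receive £70.5, Q = 250. (Wedge: Pb − Ps = 24.5.)
Quantity falls by |ΔQ| = |271 − 250| = 21.
DWL = ½ · t · |ΔQ| = ½ · 24.5 · 21 = £257.25.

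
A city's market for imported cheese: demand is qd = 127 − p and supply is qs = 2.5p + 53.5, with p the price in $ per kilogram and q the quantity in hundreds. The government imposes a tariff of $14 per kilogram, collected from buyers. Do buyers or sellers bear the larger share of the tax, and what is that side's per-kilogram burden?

Buyers bear the larger share: $10 per kilogram.

Without the tax, 127 − p = 2.5p + 53.5 gives 3.5p = 73.5, so p* = $21 and q* = 106.
With the tax collected from buyers, demand (in seller-price terms) shifts: qd = 127 − (p + 14).
Solving gives q = 96 with buyers paying $31 and sellers receiving $17 (the $14 wedge).
Per-kilogram burden: buyers $10, sellers $4.
Buyers take the larger share because demand is less price-elastic here (demand slope 1 vs supply slope 2.5).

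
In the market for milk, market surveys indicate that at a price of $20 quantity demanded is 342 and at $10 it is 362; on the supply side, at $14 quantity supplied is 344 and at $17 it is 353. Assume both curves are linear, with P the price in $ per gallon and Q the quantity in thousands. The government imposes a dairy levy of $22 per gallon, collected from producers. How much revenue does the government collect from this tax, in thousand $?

Tax revenue = $7119.2 thousand.

Demand slope: (362 − 342)/(10 − 20) = -2, so Qd = 382 − 2P.
Supply slope: (353 − 344)/(17 − 14) = 3, so Qs = 3P + 302.
Before the tax: set 382 − 2P = 3P + 302 → P* = $16, Q* = 350.
With the tax collected from producers, supply shifts: Qs = 3(P − 22) + 302.
New equilibrium: buyers pay $29.2, producers receive $7.2, Q = 323.6. (Wedge: Pb − Ps = 22.)
Revenue = t · Q = 22 · 323.6 = $7119.2.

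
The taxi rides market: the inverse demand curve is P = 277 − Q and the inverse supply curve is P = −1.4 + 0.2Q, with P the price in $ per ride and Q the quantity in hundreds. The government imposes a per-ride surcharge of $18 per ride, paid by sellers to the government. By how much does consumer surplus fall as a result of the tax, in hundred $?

Consumer surplus falls by $3367.5 hundred.

Inverting to Q(P) form: Qd = 277 − P; Qs = 5P + 7.
Before the tax: set 277 − P = 5P + 7 → P* = $45, Q* = 232.
With the tax collected from sellers, supply shifts: Qs = 5(P − 18) + 7.
New equilibrium: buyers pay $60, sellers receive $42, Q = 217. (Wedge: Pb − Ps = 18.)
ΔCS is the trapezoid between Q = 217 and Q = 232 of height $15: ½ · (232 + 217) · 15 = $3367.5.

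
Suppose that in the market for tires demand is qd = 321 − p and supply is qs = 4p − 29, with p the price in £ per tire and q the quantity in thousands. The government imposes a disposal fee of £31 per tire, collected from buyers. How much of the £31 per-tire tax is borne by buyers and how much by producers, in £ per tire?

Without the tax, 321 − p = 4p − 29 gives 5p = 350, so p* = £70 and q* = 251.
With the tax collected from buyers, demand (in seller-price terms) shifts: qd = 321 − (p + 31).
New equilibrium: buyers pay £94.8, producers receive £63.8, q = 226.2. (Wedge: pb − ps = 31.)
Burden on buyers: £24.8; on producers: £6.2. (They sum to £31.)

Buyers bear £24.8 per tire; producers bear £6.2 per tire.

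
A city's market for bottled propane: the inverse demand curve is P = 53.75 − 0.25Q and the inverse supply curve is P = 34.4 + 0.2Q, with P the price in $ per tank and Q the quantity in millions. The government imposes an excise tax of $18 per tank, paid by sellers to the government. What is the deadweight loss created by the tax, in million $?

Rewrite in direct form: Qd = 215 − 4P and Qs = 5P − 172.
Before the tax: set 215 − 4P = 5P − 172 → P* = $43, Q* = 43.
With the tax collected from sellers, supply shifts: Qs = 5(P − 18) − 172.
New equilibrium: consumers pay $53, sellers receive $35, Q = 3. (Wedge: Pb − Ps = 18.)
Quantity falls by |ΔQ| = |43 − 3| = 40.
DWL = ½ · t · |ΔQ| = ½ · 18 · 40 = $360.

Deadweight loss = $360 million.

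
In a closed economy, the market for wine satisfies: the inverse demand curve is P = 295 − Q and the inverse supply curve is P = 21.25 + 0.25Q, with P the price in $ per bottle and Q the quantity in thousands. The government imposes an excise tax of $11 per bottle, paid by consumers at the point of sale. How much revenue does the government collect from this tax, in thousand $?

Rewrite in direct form: Qd = 295 − P and Qs = 4P − 85.
Without the tax, 295 − P = 4P − 85 gives 5P = 380, so P* = $76 and Q* = 219.
With the tax collected from consumers, demand (in seller-price terms) shifts: Qd = 295 − (P + 11).
Solving gives Q = 210.2 with consumers paying $84.8 and producers receiving $73.8 (the $11 wedge).
Revenue = t · Q = 11 · 210.2 = $2312.2.

Tax revenue = $2312.2 thousand.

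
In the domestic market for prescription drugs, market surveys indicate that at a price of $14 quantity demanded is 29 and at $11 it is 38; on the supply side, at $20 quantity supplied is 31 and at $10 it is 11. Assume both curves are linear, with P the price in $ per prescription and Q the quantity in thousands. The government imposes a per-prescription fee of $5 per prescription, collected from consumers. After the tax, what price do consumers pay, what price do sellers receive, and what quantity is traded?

Demand slope: (38 − 29)/(11 − 14) = -3, so Qd = 71 − 3P.
Supply slope: (11 − 31)/(10 − 20) = 2, so Qs = 2P − 9.
Without the tax, 71 − 3P = 2P − 9 gives 5P = 80, so P* = $16 and Q* = 23.
With the tax collected from consumers, demand (in seller-price terms) shifts: Qd = 71 − 3(P + 5).
Solving gives Q = 17 with consumers paying $18 and sellers receiving $13 (the $5 wedge).

Consumers pay $18; sellers receive $13; quantity = 17.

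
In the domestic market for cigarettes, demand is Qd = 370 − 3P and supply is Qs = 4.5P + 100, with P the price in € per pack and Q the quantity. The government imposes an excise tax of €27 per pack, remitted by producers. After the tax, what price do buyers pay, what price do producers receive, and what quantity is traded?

Buyers pay €52.2; producers receive €25.2; quantity = 213.4.

Without the tax, 370 − 3P = 4.5P + 100 gives 7.5P = 270, so P* = €36 and Q* = 262.
With the tax collected from producers, supply shifts: Qs = 4.5(P − 27) + 100.
New equilibrium: buyers pay €52.2, producers receive €25.2, Q = 213.4. (Wedge: Pb − Ps = 27.)
The less price-elastic side of the market bears the larger share of a per-unit tax.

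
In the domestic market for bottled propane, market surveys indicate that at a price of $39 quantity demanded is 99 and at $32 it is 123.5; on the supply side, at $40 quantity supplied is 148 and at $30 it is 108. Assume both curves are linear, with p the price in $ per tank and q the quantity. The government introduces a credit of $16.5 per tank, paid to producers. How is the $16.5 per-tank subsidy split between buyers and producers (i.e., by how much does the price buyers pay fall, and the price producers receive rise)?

Demand slope: (123.5 − 99)/(32 − 39) = -3.5, so qd = 235.5 − 3.5p.
Supply slope: (108 − 148)/(30 − 40) = 4, so qs = 4p − 12.
Before the subsidy: set 235.5 − 3.5p = 4p − 12 → p* = $33, q* = 120.
With a per-unit subsidy paid to producers, each receives p + 16.5 per unit sold, so supply becomes qs = 4(p + 16.5) − 12.
New equilibrium: buyers pay $24.2, producers receive $40.7, q = 150.8. (Wedge: pb − ps = −16.5.)
Gain to buyers: $8.8; to producers: $7.7. (They sum to $16.5.)

Buyers gain $8.8 per tank; producers gain $7.7 per tank.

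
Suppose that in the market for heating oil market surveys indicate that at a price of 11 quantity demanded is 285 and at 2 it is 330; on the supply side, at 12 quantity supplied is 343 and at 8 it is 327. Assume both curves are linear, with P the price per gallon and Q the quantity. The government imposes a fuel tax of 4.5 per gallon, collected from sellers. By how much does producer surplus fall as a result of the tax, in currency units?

Demand slope: (330 − 285)/(2 − 11) = -5, so Qd = 340 − 5P.
Supply slope: (327 − 343)/(8 − 12) = 4, so Qs = 4P + 295.
Without the tax, 340 − 5P = 4P + 295 gives 9P = 45, so P* = 5 and Q* = 315.
With the tax collected from sellers, supply shifts: Qs = 4(P − 4.5) + 295.
New equilibrium: buyers pay 7, sellers receive 2.5, Q = 305. (Wedge: Pb − Ps = 4.5.)
ΔPS is the trapezoid between Q = 305 and Q = 315 of height 2.5: ½ · (315 + 305) · 2.5 = 775.

Producer surplus falls by 775.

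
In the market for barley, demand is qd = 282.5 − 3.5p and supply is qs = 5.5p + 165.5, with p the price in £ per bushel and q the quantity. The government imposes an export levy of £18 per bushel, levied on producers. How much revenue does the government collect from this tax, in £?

Before the tax: set 282.5 − 3.5p = 5.5p + 165.5 → p* = £13, q* = 237.
With the tax collected from producers, supply shifts: qs = 5.5(p − 18) + 165.5.
New equilibrium: consumers pay £24, producers receive £6, q = 198.5. (Wedge: pb − ps = 18.)
Revenue = t · Q = 18 · 198.5 = £3573.

Tax revenue = £3573.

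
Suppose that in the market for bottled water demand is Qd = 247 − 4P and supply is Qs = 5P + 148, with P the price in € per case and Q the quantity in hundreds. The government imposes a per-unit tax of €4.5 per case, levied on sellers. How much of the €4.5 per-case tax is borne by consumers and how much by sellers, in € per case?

Without the tax, 247 − 4P = 5P + 148 gives 9P = 99, so P* = €11 and Q* = 203.
With the tax collected from sellers, supply shifts: Qs = 5(P − 4.5) + 148.
New equilibrium: consumers pay €13.5, sellers receive €9, Q = 193. (Wedge: Pb − Ps = 4.5.)
Burden on consumers: €2.5; on sellers: €2. (They sum to €4.5.)
The less price-elastic side of the market bears the larger share of a per-unit tax.

Consumers bear €2.5 per case; sellers bear €2 per case.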